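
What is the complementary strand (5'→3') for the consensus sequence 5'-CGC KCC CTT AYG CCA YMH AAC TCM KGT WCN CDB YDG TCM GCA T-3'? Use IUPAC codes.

5′-ATGCKGACHRVHGNGWACMKGAGTTDKRTGGCRTAAGGGMGCG-3′

Standard pairs A↔T, G↔C; ambiguity codes pair Y↔R, M↔K, W↔W, B↔V, D↔H, N↔N. Complement (GCGMGGGAATRCGGTRKDTTGAGKMCAWGNGHVRHCAGKCGTA), then reverse for 5'→3'.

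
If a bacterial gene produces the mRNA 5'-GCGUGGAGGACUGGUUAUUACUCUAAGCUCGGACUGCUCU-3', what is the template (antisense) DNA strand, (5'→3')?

Replace U with T to get the coding DNA strand: GCGTGGAGGACTGGTTATTACTCTAAGCTCGGACTGCTCT. The template strand is its reverse complement (complement CGCACCTCCTGACCAATAATGAGATTCGAGCCTGACGAGA, then reverse).

5'-AGAGCAGTCCGAGCTTAGAGTAATAACCAGTCCTCCACGC-3'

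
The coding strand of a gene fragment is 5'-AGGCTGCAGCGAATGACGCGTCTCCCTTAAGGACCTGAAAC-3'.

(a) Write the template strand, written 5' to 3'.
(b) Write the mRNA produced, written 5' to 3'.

(a) 5'-GTTTCAGGTCCTTAAGGGAGACGCGTCATTCGCTGCAGCCT-3'
(b) 5'-AGGCUGCAGCGAAUGACGCGUCUCCCUUAAGGACCUGAAAC-3'

(a) The template strand is the reverse complement of the coding strand: complement TCCGACGTCGCTTACTGCGCAGAGGGAATTCCTGGACTTTG, then reverse.
(b) mRNA matches the coding strand with T→U.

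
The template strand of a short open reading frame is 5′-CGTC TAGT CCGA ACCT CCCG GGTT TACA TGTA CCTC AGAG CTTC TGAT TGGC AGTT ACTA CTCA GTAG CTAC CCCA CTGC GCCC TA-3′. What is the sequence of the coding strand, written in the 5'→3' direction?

The coding strand is complementary and antiparallel to the template: take the complement (A↔T, G↔C) and reverse.

5'-TAGGGCGCAGTGGGGTAGCTACTGAGTAGTAACTGCCAATCAGAAGCTCTGAGGTACATGTAAACCCGGGAGGTTCGGACTAGACG-3'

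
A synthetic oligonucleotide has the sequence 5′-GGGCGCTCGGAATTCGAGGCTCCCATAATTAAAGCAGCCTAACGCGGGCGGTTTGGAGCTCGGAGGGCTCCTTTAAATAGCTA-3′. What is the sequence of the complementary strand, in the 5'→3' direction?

5'-TAGCTATTTAAAGGAGCCCTCCGAGCTCCAAACCGCCCGCGTTAGGCTGCTTTAATTATGGGAGCCTCGAATTCCGAGCGCCC-3'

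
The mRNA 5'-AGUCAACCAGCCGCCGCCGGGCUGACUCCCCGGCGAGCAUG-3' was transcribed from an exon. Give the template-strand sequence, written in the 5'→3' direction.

Replace U with T to get the coding DNA strand: AGTCAACCAGCCGCCGCCGGGCTGACTCCCCGGCGAGCATG. The template strand is its reverse complement (complement TCAGTTGGTCGGCGGCGGCCCGACTGAGGGGCCGCTCGTAC, then reverse).

5'-CATGCTCGCCGGGGAGTCAGCCCGGCGGCGGCTGGTTGACT-3'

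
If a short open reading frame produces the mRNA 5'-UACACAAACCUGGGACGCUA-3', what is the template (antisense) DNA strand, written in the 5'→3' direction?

5'-TAGCGTCCCAGGTTTGTGTA-3'

Replace U with T to get the coding DNA strand: TACACAAACCTGGGACGCTA. The template strand is its reverse complement (complement ATGTGTTTGGACCCTGCGAT, then reverse).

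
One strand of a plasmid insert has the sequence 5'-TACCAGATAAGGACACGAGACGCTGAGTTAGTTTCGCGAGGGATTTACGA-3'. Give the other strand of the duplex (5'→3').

5′-TCGTAAATCCCTCGCGAAACTAACTCAGCGTCTCGTGTCCTTATCTGGTA-3′

Pairing A↔T and G↔C gives ATGGTCTATTCCTGTGCTCTGCGACTCAATCAAAGCGCTCCCTAAATGCT, running 3'→5'. Reverse for the 5'→3' convention.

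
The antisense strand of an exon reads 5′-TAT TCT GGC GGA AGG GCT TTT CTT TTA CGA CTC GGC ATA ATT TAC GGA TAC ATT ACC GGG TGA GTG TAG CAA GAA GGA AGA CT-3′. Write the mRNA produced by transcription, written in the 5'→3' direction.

5'-AGUCUUCCUUCUUGCUACACUCACCCGGUAAUGUAUCCGUAAAUUAUGCCGAGUCGUAAAAGAAAAGCCCUUCCGCCAGAAUA-3'

RNA polymerase reads the template 3'→5' and synthesizes mRNA 5'→3' by base-pairing (A→U, T→A, G↔C). The complement of the template is ATAAGACCGCCTTCCCGAAAAGAAAATGCTGAGCCGTATTAAATGCCTATGTAATGGCCCACTCACATCGTTCTTCCTTCTGA; antiparallel, so 5'→3' the coding strand is AGTCTTCCTTCTTGCTACACTCACCCGGTAATGTATCCGTAAATTATGCCGAGTCGTAAAAGAAAAGCCCTTCCGCCAGAATA. Replace T with U for the mRNA.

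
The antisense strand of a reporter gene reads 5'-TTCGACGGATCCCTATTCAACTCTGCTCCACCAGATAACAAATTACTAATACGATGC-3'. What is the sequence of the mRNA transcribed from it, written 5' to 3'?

5'-GCAUCGUAUUAGUAAUUUGUUAUCUGGUGGAGCAGAGUUGAAUAGGGAUCCGUCGAA-3'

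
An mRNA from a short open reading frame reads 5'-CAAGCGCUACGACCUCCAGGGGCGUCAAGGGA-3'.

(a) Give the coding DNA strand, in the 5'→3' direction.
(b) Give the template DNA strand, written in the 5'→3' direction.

(a) The coding strand matches the mRNA with U→T.
(b) The template strand is the reverse complement of the coding strand.

(a) 5'-CAAGCGCTACGACCTCCAGGGGCGTCAAGGGA-3'
(b) 5'-TCCCTTGACGCCCCTGGAGGTCGTAGCGCTTG-3'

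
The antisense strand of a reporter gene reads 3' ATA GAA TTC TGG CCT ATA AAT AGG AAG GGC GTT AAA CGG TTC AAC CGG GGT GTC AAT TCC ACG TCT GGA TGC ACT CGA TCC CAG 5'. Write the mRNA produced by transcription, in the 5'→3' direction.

Reading the template 3'→5' as shown, RNA polymerase pairs each base (A→U, T→A, G↔C) to build mRNA 5'→3' directly.

5'-UAUCUUAAGACCGGAUAUUUAUCCUUCCCGCAAUUUGCCAAGUUGGCCCCACAGUUAAGGUGCAGACCUACGUGAGCUAGGGUC-3'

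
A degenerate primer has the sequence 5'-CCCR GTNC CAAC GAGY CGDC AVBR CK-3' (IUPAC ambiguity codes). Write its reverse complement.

5'-MGYVBTGHCGRCTCGTTGGNACYGGG-3'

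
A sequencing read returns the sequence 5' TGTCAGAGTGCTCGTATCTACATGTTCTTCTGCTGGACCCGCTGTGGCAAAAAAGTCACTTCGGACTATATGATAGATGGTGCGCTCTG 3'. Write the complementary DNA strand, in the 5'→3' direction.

Pairing A↔T and G↔C gives ACAGTCTCACGAGCATAGATGTACAAGAAGACGACCTGGGCGACACCGTTTTTTCAGTGAAGCCTGATATACTATCTACCACGCGAGAC, running 3'→5'. Reverse for the 5'→3' convention.

5'-CAGAGCGCACCATCTATCATATAGTCCGAAGTGACTTTTTTGCCACAGCGGGTCCAGCAGAAGAACATGTAGATACGAGCACTCTGACA-3'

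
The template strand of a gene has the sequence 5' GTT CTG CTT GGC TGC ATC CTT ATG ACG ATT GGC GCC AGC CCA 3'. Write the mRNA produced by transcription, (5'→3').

The mRNA has the sequence of the coding strand (reverse complement of the template) with T→U. Reverse complement of GTTCTGCTTGGCTGCATCCTTATGACGATTGGCGCCAGCCCA is TGGGCTGGCGCCAATCGTCATAAGGATGCAGCCAAGCAGAAC; then T→U.

5'-UGGGCUGGCGCCAAUCGUCAUAAGGAUGCAGCCAAGCAGAAC-3'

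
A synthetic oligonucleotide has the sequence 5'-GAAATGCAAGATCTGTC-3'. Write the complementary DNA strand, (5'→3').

5'-GACAGATCTTGCATTTC-3'

The complement of GAAATGCAAGATCTGTC is CTTTACGTTCTAGACAG (A↔T, G↔C). DNA strands are antiparallel, so the complementary strand runs 3'→5'; reversing gives the 5'→3' form.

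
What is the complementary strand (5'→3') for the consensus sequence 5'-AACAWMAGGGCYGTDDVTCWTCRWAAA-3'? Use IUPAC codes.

Standard pairs A↔T, G↔C; ambiguity codes pair R↔Y, M↔K, W↔W, D↔H, V↔B. Complement (TTGTWKTCCCGRCAHHBAGWAGYWTTT), then reverse for 5'→3'.

5'-TTTWYGAWGABHHACRGCCCTKWTGTT-3'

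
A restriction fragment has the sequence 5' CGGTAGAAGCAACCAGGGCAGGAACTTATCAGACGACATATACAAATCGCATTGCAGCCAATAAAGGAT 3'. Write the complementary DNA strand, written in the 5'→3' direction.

5'-ATCCTTTATTGGCTGCAATGCGATTTGTATATGTCGTCTGATAAGTTCCTGCCCTGGTTGCTTCTACCG-3'

The complement of CGGTAGAAGCAACCAGGGCAGGAACTTATCAGACGACATATACAAATCGCATTGCAGCCAATAAAGGAT is GCCATCTTCGTTGGTCCCGTCCTTGAATAGTCTGCTGTATATGTTTAGCGTAACGTCGGTTATTTCCTA (A↔T, G↔C). DNA strands are antiparallel, so the complementary strand runs 3'→5'; reversing gives the 5'→3' form.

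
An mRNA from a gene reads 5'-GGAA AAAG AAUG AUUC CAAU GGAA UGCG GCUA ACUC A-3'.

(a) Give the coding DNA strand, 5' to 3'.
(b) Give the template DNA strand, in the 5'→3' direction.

(a) 5'-GGAAAAAGAATGATTCCAATGGAATGCGGCTAACTCA-3'
(b) 5′-TGAGTTAGCCGCATTCCATTGGAATCATTCTTTTTCC-3′

(a) The coding strand matches the mRNA with U→T.
(b) The template strand is the reverse complement of the coding strand.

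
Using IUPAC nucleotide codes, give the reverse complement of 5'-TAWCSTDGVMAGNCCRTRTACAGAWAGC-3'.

5'-GCTWTCTGTAYAYGGNCTKBCHASGWTA-3'

Standard pairs A↔T, G↔C; ambiguity codes pair R↔Y, M↔K, W↔W, S↔S, D↔H, V↔B, N↔N. Complement (ATWGSAHCBKTCNGGYAYATGTCTWTCG), then reverse for 5'→3'.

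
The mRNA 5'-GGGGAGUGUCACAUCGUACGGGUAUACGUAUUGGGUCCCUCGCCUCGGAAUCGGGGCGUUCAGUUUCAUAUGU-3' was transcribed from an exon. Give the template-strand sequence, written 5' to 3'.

5'-ACATATGAAACTGAACGCCCCGATTCCGAGGCGAGGGACCCAATACGTATACCCGTACGATGTGACACTCCCC-3'

Replace U with T to get the coding DNA strand: GGGGAGTGTCACATCGTACGGGTATACGTATTGGGTCCCTCGCCTCGGAATCGGGGCGTTCAGTTTCATATGT. The template strand is its reverse complement (complement CCCCTCACAGTGTAGCATGCCCATATGCATAACCCAGGGAGCGGAGCCTTAGCCCCGCAAGTCAAAGTATACA, then reverse).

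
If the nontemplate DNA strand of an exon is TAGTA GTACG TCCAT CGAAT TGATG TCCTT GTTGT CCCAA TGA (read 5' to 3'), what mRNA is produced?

mRNA has the coding-strand sequence with U in place of T.

5′-UAGUAGUACGUCCAUCGAAUUGAUGUCCUUGUUGUCCCAAUGA-3′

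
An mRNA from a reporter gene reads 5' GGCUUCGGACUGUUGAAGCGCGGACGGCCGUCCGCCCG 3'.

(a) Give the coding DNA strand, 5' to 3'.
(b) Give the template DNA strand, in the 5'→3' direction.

(a) The coding strand matches the mRNA with U→T.
(b) The template strand is the reverse complement of the coding strand.

(a) 5'-GGCTTCGGACTGTTGAAGCGCGGACGGCCGTCCGCCCG-3'
(b) 5'-CGGGCGGACGGCCGTCCGCGCTTCAACAGTCCGAAGCC-3'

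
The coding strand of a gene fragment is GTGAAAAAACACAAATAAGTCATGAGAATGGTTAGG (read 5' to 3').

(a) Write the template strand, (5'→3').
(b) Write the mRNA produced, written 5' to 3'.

(a) 5'-CCTAACCATTCTCATGACTTATTTGTGTTTTTTCAC-3'
(b) 5'-GUGAAAAAACACAAAUAAGUCAUGAGAAUGGUUAGG-3'

(a) The template strand is the reverse complement of the coding strand: complement CACTTTTTTGTGTTTATTCAGTACTCTTACCAATCC, then reverse.
(b) mRNA matches the coding strand with T→U.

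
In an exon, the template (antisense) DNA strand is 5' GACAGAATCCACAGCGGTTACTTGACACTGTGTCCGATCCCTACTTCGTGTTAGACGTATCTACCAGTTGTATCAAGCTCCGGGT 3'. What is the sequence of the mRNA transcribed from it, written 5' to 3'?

5'-ACCCGGAGCUUGAUACAACUGGUAGAUACGUCUAACACGAAGUAGGGAUCGGACACAGUGUCAAGUAACCGCUGUGGAUUCUGUC-3'

The mRNA has the sequence of the coding strand (reverse complement of the template) with T→U. Reverse complement of GACAGAATCCACAGCGGTTACTTGACACTGTGTCCGATCCCTACTTCGTGTTAGACGTATCTACCAGTTGTATCAAGCTCCGGGT is ACCCGGAGCTTGATACAACTGGTAGATACGTCTAACACGAAGTAGGGATCGGACACAGTGTCAAGTAACCGCTGTGGATTCTGTC; then T→U.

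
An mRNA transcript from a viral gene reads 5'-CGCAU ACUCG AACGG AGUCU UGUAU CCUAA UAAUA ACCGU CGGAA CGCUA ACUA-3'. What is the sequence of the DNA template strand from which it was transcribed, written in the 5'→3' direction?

5'-TAGTTAGCGTTCCGACGGTTATTATTAGGATACAAGACTCCGTTCGAGTATGCG-3'

Replace U with T to get the coding DNA strand: CGCATACTCGAACGGAGTCTTGTATCCTAATAATAACCGTCGGAACGCTAACTA. The template strand is its reverse complement (complement GCGTATGAGCTTGCCTCAGAACATAGGATTATTATTGGCAGCCTTGCGATTGAT, then reverse).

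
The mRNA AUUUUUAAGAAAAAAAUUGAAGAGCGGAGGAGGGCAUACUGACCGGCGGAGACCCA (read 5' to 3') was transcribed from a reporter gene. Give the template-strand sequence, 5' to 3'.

5′-TGGGTCTCCGCCGGTCAGTATGCCCTCCTCCGCTCTTCAATTTTTTTCTTAAAAAT-3′

Replace U with T to get the coding DNA strand: ATTTTTAAGAAAAAAATTGAAGAGCGGAGGAGGGCATACTGACCGGCGGAGACCCA. The template strand is its reverse complement (complement TAAAAATTCTTTTTTTAACTTCTCGCCTCCTCCCGTATGACTGGCCGCCTCTGGGT, then reverse).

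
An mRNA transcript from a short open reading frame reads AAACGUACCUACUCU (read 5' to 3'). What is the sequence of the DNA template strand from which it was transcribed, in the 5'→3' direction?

5'-AGAGTAGGTACGTTT-3'

Replace U with T to get the coding DNA strand: AAACGTACCTACTCT. The template strand is its reverse complement (complement TTTGCATGGATGAGA, then reverse).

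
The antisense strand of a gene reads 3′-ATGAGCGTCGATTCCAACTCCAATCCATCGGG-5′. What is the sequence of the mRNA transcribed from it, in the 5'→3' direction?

5'-UACUCGCAGCUAAGGUUGAGGUUAGGUAGCCC-3'

Reading the template 3'→5' as shown, RNA polymerase pairs each base (A→U, T→A, G↔C) to build mRNA 5'→3' directly.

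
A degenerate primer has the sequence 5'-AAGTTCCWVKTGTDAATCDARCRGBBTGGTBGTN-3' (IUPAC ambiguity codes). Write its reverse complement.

5′-NACVACCAVVCYGYTHGATTHACAMBWGGAACTT-3′

Standard pairs A↔T, G↔C; ambiguity codes pair R↔Y, K↔M, W↔W, B↔V, D↔H, N↔N. Complement (TTCAAGGWBMACAHTTAGHTYGYCVVACCAVCAN), then reverse for 5'→3'.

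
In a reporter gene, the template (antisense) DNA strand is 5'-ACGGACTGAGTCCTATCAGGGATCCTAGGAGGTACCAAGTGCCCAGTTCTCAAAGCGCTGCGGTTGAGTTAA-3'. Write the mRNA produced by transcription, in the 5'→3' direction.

RNA polymerase reads the template 3'→5' and synthesizes mRNA 5'→3' by base-pairing (A→U, T→A, G↔C). The complement of the template is TGCCTGACTCAGGATAGTCCCTAGGATCCTCCATGGTTCACGGGTCAAGAGTTTCGCGACGCCAACTCAATT; antiparallel, so 5'→3' the coding strand is TTAACTCAACCGCAGCGCTTTGAGAACTGGGCACTTGGTACCTCCTAGGATCCCTGATAGGACTCAGTCCGT. Replace T with U for the mRNA.

5'-UUAACUCAACCGCAGCGCUUUGAGAACUGGGCACUUGGUACCUCCUAGGAUCCCUGAUAGGACUCAGUCCGU-3'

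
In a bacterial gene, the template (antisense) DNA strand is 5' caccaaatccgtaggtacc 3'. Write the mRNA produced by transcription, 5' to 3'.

5'-GGUACCUACGGAUUUGGUG-3'

The mRNA has the sequence of the coding strand (reverse complement of the template) with T→U. Reverse complement of CACCAAATCCGTAGGTACC is GGTACCTACGGATTTGGTG; then T→U.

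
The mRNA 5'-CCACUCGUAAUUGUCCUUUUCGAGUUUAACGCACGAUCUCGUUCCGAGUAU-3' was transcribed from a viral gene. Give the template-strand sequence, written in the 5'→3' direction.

Replace U with T to get the coding DNA strand: CCACTCGTAATTGTCCTTTTCGAGTTTAACGCACGATCTCGTTCCGAGTAT. The template strand is its reverse complement (complement GGTGAGCATTAACAGGAAAAGCTCAAATTGCGTGCTAGAGCAAGGCTCATA, then reverse).

5'-ATACTCGGAACGAGATCGTGCGTTAAACTCGAAAAGGACAATTACGAGTGG-3'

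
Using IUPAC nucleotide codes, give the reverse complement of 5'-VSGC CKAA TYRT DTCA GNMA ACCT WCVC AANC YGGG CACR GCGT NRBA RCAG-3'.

Standard pairs A↔T, G↔C; ambiguity codes pair R↔Y, M↔K, W↔W, S↔S, B↔V, D↔H, N↔N. Complement (BSCGGMTTARYAHAGTCNKTTGGAWGBGTTNGRCCCGTGYCGCANYVTYGTC), then reverse for 5'→3'.

5′-CTGYTVYNACGCYGTGCCCRGNTTGBGWAGGTTKNCTGAHAYRATTMGGCSB-3′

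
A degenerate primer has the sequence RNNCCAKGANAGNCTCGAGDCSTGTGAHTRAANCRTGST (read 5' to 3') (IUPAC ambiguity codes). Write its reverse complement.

5′-ASCAYGNTTYADTCACASGHCTCGAGNCTNTCMTGGNNY-3′

Standard pairs A↔T, G↔C; ambiguity codes pair R↔Y, K↔M, S↔S, D↔H, N↔N. Complement (YNNGGTMCTNTCNGAGCTCHGSACACTDAYTTNGYACSA), then reverse for 5'→3'.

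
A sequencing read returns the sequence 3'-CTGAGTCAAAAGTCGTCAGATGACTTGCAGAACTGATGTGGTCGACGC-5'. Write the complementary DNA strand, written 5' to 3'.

The strand is given 3'→5', so its complement runs 5'→3' in the same left-to-right order: pair each base A↔T, G↔C.

5′-GACTCAGTTTTCAGCAGTCTACTGAACGTCTTGACTACACCAGCTGCG-3′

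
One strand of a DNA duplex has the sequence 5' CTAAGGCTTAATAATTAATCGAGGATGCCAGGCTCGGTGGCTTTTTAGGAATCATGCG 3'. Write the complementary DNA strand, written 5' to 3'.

5'-CGCATGATTCCTAAAAAGCCACCGAGCCTGGCATCCTCGATTAATTATTAAGCCTTAG-3'

Pairing A↔T and G↔C gives GATTCCGAATTATTAATTAGCTCCTACGGTCCGAGCCACCGAAAAATCCTTAGTACGC, running 3'→5'. Reverse for the 5'→3' convention.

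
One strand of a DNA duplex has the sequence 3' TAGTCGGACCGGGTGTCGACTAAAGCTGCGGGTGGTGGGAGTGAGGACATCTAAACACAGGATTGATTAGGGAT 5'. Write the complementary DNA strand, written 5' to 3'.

5'-ATCAGCCTGGCCCACAGCTGATTTCGACGCCCACCACCCTCACTCCTGTAGATTTGTGTCCTAACTAATCCCTA-3'

The strand is given 3'→5', so its complement runs 5'→3' in the same left-to-right order: pair each base A↔T, G↔C.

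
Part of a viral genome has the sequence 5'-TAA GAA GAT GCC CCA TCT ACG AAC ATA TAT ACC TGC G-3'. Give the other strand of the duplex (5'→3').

5'-CGCAGGTATATATGTTCGTAGATGGGGCATCTTCTTA-3'

Pairing A↔T and G↔C gives ATTCTTCTACGGGGTAGATGCTTGTATATATGGACGC, running 3'→5'. Reverse for the 5'→3' convention.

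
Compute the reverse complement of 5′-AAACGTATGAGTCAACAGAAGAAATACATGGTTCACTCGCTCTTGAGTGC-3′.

Reading the sequence 3'→5' and pairing each base (A↔T, G↔C) gives the reverse complement directly.

5′-GCACTCAAGAGCGAGTGAACCATGTATTTCTTCTGTTGACTCATACGTTT-3′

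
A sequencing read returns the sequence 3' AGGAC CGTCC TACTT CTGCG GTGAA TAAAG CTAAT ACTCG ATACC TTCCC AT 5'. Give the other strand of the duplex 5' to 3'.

5'-TCCTGGCAGGATGAAGACGCCACTTATTTCGATTATGAGCTATGGAAGGGTA-3'

The strand is given 3'→5', so its complement runs 5'→3' in the same left-to-right order: pair each base A↔T, G↔C.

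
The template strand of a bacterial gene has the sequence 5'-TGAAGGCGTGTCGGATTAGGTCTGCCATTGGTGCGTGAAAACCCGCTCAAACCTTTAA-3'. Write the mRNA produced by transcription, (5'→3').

The mRNA has the sequence of the coding strand (reverse complement of the template) with T→U. Reverse complement of TGAAGGCGTGTCGGATTAGGTCTGCCATTGGTGCGTGAAAACCCGCTCAAACCTTTAA is TTAAAGGTTTGAGCGGGTTTTCACGCACCAATGGCAGACCTAATCCGACACGCCTTCA; then T→U.

5'-UUAAAGGUUUGAGCGGGUUUUCACGCACCAAUGGCAGACCUAAUCCGACACGCCUUCA-3'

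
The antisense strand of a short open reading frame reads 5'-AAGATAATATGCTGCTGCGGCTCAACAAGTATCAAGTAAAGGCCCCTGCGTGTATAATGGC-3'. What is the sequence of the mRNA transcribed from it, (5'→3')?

5'-GCCAUUAUACACGCAGGGGCCUUUACUUGAUACUUGUUGAGCCGCAGCAGCAUAUUAUCUU-3'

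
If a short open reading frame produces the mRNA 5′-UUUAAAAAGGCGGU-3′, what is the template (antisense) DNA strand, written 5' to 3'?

Replace U with T to get the coding DNA strand: TTTAAAAAGGCGGT. The template strand is its reverse complement (complement AAATTTTTCCGCCA, then reverse).

5'-ACCGCCTTTTTAAA-3'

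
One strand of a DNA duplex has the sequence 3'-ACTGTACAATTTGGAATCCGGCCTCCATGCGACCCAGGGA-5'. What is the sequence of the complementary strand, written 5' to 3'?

5′-TGACATGTTAAACCTTAGGCCGGAGGTACGCTGGGTCCCT-3′

The strand is given 3'→5', so its complement runs 5'→3' in the same left-to-right order: pair each base A↔T, G↔C.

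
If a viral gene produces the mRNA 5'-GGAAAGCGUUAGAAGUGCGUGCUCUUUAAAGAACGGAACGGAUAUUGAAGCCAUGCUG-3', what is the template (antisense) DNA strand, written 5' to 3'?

Replace U with T to get the coding DNA strand: GGAAAGCGTTAGAAGTGCGTGCTCTTTAAAGAACGGAACGGATATTGAAGCCATGCTG. The template strand is its reverse complement (complement CCTTTCGCAATCTTCACGCACGAGAAATTTCTTGCCTTGCCTATAACTTCGGTACGAC, then reverse).

5'-CAGCATGGCTTCAATATCCGTTCCGTTCTTTAAAGAGCACGCACTTCTAACGCTTTCC-3'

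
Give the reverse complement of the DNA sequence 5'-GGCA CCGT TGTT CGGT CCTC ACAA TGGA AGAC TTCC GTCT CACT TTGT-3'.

5'-ACAAAGTGAGACGGAAGTCTTCCATTGTGAGGACCGAACAACGGTGCC-3'

Reading the sequence 3'→5' and pairing each base (A↔T, G↔C) gives the reverse complement directly.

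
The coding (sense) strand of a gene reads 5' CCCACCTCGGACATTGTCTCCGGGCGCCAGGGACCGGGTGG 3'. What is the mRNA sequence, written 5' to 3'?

5'-CCCACCUCGGACAUUGUCUCCGGGCGCCAGGGACCGGGUGG-3'

mRNA has the coding-strand sequence with U in place of T.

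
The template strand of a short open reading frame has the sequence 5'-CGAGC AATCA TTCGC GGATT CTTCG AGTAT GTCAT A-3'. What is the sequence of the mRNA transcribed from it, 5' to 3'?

The mRNA has the sequence of the coding strand (reverse complement of the template) with T→U. Reverse complement of CGAGCAATCATTCGCGGATTCTTCGAGTATGTCATA is TATGACATACTCGAAGAATCCGCGAATGATTGCTCG; then T→U.

5'-UAUGACAUACUCGAAGAAUCCGCGAAUGAUUGCUCG-3'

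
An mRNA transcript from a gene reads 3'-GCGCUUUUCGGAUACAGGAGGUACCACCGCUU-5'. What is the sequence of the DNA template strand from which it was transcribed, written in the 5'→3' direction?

Written 5'→3' the mRNA is UUCGCCACCAUGGAGGACAUAGGCUUUUCGCG, so the coding DNA strand is TTCGCCACCATGGAGGACATAGGCTTTTCGCG. The template is its reverse complement.

5'-CGCGAAAAGCCTATGTCCTCCATGGTGGCGAA-3'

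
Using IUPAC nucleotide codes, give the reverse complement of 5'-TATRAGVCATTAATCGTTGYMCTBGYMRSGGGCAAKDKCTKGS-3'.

Standard pairs A↔T, G↔C; ambiguity codes pair R↔Y, M↔K, S↔S, B↔V, D↔H. Complement (ATAYTCBGTAATTAGCAACRKGAVCRKYSCCCGTTMHMGAMCS), then reverse for 5'→3'.

5'-SCMAGMHMTTGCCCSYKRCVAGKRCAACGATTAATGBCTYATA-3'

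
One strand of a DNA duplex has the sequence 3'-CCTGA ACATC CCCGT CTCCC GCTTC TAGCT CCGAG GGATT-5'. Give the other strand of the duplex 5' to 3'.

The strand is given 3'→5', so its complement runs 5'→3' in the same left-to-right order: pair each base A↔T, G↔C.

5'-GGACTTGTAGGGGCAGAGGGCGAAGATCGAGGCTCCCTAA-3'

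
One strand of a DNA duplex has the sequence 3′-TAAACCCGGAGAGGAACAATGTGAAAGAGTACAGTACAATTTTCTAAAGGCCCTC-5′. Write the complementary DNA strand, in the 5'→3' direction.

The strand is given 3'→5', so its complement runs 5'→3' in the same left-to-right order: pair each base A↔T, G↔C.

5'-ATTTGGGCCTCTCCTTGTTACACTTTCTCATGTCATGTTAAAAGATTTCCGGGAG-3'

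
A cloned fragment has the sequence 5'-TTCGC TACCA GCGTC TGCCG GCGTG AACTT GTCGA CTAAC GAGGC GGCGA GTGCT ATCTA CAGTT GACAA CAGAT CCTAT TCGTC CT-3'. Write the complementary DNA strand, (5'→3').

5′-AGGACGAATAGGATCTGTTGTCAACTGTAGATAGCACTCGCCGCCTCGTTAGTCGACAAGTTCACGCCGGCAGACGCTGGTAGCGAA-3′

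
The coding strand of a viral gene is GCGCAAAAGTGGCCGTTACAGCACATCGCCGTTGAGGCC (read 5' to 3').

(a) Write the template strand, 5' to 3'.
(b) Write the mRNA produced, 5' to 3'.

(a) 5'-GGCCTCAACGGCGATGTGCTGTAACGGCCACTTTTGCGC-3'
(b) 5′-GCGCAAAAGUGGCCGUUACAGCACAUCGCCGUUGAGGCC-3′

(a) The template strand is the reverse complement of the coding strand: complement CGCGTTTTCACCGGCAATGTCGTGTAGCGGCAACTCCGG, then reverse.
(b) mRNA matches the coding strand with T→U.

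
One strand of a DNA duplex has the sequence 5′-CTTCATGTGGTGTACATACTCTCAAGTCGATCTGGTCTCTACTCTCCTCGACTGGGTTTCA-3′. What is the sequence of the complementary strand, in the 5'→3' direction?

5'-TGAAACCCAGTCGAGGAGAGTAGAGACCAGATCGACTTGAGAGTATGTACACCACATGAAG-3'

The complement of CTTCATGTGGTGTACATACTCTCAAGTCGATCTGGTCTCTACTCTCCTCGACTGGGTTTCA is GAAGTACACCACATGTATGAGAGTTCAGCTAGACCAGAGATGAGAGGAGCTGACCCAAAGT (A↔T, G↔C). DNA strands are antiparallel, so the complementary strand runs 3'→5'; reversing gives the 5'→3' form.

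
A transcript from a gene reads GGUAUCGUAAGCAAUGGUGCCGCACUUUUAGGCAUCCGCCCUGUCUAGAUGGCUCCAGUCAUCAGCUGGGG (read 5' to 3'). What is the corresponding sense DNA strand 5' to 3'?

The coding DNA strand has the same 5'→3' sequence as the mRNA with U replaced by T.

5′-GGTATCGTAAGCAATGGTGCCGCACTTTTAGGCATCCGCCCTGTCTAGATGGCTCCAGTCATCAGCTGGGG-3′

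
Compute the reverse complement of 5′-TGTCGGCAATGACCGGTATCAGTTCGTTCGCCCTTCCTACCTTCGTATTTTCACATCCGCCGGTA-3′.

5′-TACCGGCGGATGTGAAAATACGAAGGTAGGAAGGGCGAACGAACTGATACCGGTCATTGCCGACA-3′

Complement each base (A↔T, G↔C): ACAGCCGTTACTGGCCATAGTCAAGCAAGCGGGAAGGATGGAAGCATAAAAGTGTAGGCGGCCAT. Then reverse.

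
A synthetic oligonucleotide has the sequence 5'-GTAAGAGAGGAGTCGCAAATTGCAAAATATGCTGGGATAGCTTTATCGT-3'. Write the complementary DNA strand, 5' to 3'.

The complement of GTAAGAGAGGAGTCGCAAATTGCAAAATATGCTGGGATAGCTTTATCGT is CATTCTCTCCTCAGCGTTTAACGTTTTATACGACCCTATCGAAATAGCA (A↔T, G↔C). DNA strands are antiparallel, so the complementary strand runs 3'→5'; reversing gives the 5'→3' form.

5′-ACGATAAAGCTATCCCAGCATATTTTGCAATTTGCGACTCCTCTCTTAC-3′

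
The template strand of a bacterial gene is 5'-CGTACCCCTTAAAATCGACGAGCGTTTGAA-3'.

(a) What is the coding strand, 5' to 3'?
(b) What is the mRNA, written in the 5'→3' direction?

(a) The coding strand is the reverse complement of the template: complement GCATGGGGAATTTTAGCTGCTCGCAAACTT, then reverse.
(b) mRNA has the coding-strand sequence with T→U.

(a) 5'-TTCAAACGCTCGTCGATTTTAAGGGGTACG-3'
(b) 5'-UUCAAACGCUCGUCGAUUUUAAGGGGUACG-3'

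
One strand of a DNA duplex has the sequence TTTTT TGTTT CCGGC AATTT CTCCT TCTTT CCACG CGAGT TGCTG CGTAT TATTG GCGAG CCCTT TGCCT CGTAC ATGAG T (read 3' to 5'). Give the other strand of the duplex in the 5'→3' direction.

The strand is given 3'→5', so its complement runs 5'→3' in the same left-to-right order: pair each base A↔T, G↔C.

5′-AAAAAACAAAGGCCGTTAAAGAGGAAGAAAGGTGCGCTCAACGACGCATAATAACCGCTCGGGAAACGGAGCATGTACTCA-3′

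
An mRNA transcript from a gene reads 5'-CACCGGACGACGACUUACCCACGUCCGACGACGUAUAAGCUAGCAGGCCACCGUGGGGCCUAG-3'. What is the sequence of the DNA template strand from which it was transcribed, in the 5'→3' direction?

Replace U with T to get the coding DNA strand: CACCGGACGACGACTTACCCACGTCCGACGACGTATAAGCTAGCAGGCCACCGTGGGGCCTAG. The template strand is its reverse complement (complement GTGGCCTGCTGCTGAATGGGTGCAGGCTGCTGCATATTCGATCGTCCGGTGGCACCCCGGATC, then reverse).

5′-CTAGGCCCCACGGTGGCCTGCTAGCTTATACGTCGTCGGACGTGGGTAAGTCGTCGTCCGGTG-3′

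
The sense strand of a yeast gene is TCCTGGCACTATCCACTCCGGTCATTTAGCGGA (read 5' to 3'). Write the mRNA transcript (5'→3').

mRNA has the coding-strand sequence with U in place of T.

5'-UCCUGGCACUAUCCACUCCGGUCAUUUAGCGGA-3'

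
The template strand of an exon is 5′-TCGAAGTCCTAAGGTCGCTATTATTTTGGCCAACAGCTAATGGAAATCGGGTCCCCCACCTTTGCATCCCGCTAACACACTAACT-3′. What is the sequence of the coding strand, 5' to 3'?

5'-AGTTAGTGTGTTAGCGGGATGCAAAGGTGGGGGACCCGATTTCCATTAGCTGTTGGCCAAAATAATAGCGACCTTAGGACTTCGA-3'

The coding strand is complementary and antiparallel to the template: take the complement (A↔T, G↔C) and reverse.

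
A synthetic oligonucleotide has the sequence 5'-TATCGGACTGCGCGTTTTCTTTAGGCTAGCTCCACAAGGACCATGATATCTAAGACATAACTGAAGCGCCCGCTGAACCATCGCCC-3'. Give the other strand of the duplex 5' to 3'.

The complement of TATCGGACTGCGCGTTTTCTTTAGGCTAGCTCCACAAGGACCATGATATCTAAGACATAACTGAAGCGCCCGCTGAACCATCGCCC is ATAGCCTGACGCGCAAAAGAAATCCGATCGAGGTGTTCCTGGTACTATAGATTCTGTATTGACTTCGCGGGCGACTTGGTAGCGGG (A↔T, G↔C). DNA strands are antiparallel, so the complementary strand runs 3'→5'; reversing gives the 5'→3' form.

5'-GGGCGATGGTTCAGCGGGCGCTTCAGTTATGTCTTAGATATCATGGTCCTTGTGGAGCTAGCCTAAAGAAAACGCGCAGTCCGATA-3'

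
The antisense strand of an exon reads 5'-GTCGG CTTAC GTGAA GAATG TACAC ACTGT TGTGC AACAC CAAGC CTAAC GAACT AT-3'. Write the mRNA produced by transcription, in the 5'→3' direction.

5'-AUAGUUCGUUAGGCUUGGUGUUGCACAACAGUGUGUACAUUCUUCACGUAAGCCGAC-3'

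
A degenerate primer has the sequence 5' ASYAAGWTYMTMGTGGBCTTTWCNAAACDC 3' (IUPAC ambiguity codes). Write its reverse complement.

5'-GHGTTTNGWAAAGVCCACKAKRAWCTTRST-3'

Standard pairs A↔T, G↔C; ambiguity codes pair Y↔R, M↔K, W↔W, S↔S, B↔V, D↔H, N↔N. Complement (TSRTTCWARKAKCACCVGAAAWGNTTTGHG), then reverse for 5'→3'.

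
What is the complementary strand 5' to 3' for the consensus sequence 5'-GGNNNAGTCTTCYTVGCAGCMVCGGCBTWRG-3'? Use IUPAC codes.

5'-CYWAVGCCGBKGCTGCBARGAAGACTNNNCC-3'

Standard pairs A↔T, G↔C; ambiguity codes pair R↔Y, M↔K, W↔W, B↔V, N↔N. Complement (CCNNNTCAGAAGRABCGTCGKBGCCGVAWYC), then reverse for 5'→3'.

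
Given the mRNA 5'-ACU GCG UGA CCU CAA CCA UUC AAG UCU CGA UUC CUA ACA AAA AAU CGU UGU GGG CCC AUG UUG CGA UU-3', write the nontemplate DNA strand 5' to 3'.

5'-ACTGCGTGACCTCAACCATTCAAGTCTCGATTCCTAACAAAAAATCGTTGTGGGCCCATGTTGCGATT-3'

The coding DNA strand has the same 5'→3' sequence as the mRNA with U replaced by T.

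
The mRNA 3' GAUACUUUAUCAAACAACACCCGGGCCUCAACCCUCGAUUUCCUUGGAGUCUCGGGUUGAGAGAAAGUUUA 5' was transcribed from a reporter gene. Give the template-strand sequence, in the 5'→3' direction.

5'-CTATGAAATAGTTTGTTGTGGGCCCGGAGTTGGGAGCTAAAGGAACCTCAGAGCCCAACTCTCTTTCAAAT-3'

Written 5'→3' the mRNA is AUUUGAAAGAGAGUUGGGCUCUGAGGUUCCUUUAGCUCCCAACUCCGGGCCCACAACAAACUAUUUCAUAG, so the coding DNA strand is ATTTGAAAGAGAGTTGGGCTCTGAGGTTCCTTTAGCTCCCAACTCCGGGCCCACAACAAACTATTTCATAG. The template is its reverse complement.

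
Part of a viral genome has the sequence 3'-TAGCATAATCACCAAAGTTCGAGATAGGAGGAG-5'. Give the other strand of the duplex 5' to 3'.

The strand is given 3'→5', so its complement runs 5'→3' in the same left-to-right order: pair each base A↔T, G↔C.

5'-ATCGTATTAGTGGTTTCAAGCTCTATCCTCCTC-3'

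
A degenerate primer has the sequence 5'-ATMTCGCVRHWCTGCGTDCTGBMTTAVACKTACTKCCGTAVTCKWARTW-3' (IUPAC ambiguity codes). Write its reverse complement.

Standard pairs A↔T, G↔C; ambiguity codes pair R↔Y, M↔K, W↔W, B↔V, D↔H. Complement (TAKAGCGBYDWGACGCAHGACVKAATBTGMATGAMGGCATBAGMWTYAW), then reverse for 5'→3'.

5′-WAYTWMGABTACGGMAGTAMGTBTAAKVCAGHACGCAGWDYBGCGAKAT-3′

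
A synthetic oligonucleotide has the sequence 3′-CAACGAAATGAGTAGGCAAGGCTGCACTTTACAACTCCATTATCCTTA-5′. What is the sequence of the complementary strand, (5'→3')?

5'-GTTGCTTTACTCATCCGTTCCGACGTGAAATGTTGAGGTAATAGGAAT-3'

The strand is given 3'→5', so its complement runs 5'→3' in the same left-to-right order: pair each base A↔T, G↔C.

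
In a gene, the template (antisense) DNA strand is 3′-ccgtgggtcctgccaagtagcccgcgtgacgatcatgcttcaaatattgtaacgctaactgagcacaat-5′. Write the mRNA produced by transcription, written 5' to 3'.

5'-GGCACCCAGGACGGUUCAUCGGGCGCACUGCUAGUACGAAGUUUAUAACAUUGCGAUUGACUCGUGUUA-3'

Reading the template 3'→5' as shown, RNA polymerase pairs each base (A→U, T→A, G↔C) to build mRNA 5'→3' directly.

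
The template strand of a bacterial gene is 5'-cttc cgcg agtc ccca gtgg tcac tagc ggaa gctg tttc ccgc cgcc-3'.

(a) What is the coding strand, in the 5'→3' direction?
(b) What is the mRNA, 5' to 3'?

(a) 5'-GGCGGCGGGAAACAGCTTCCGCTAGTGACCACTGGGGACTCGCGGAAG-3'
(b) 5'-GGCGGCGGGAAACAGCUUCCGCUAGUGACCACUGGGGACUCGCGGAAG-3'

(a) The coding strand is the reverse complement of the template: complement GAAGGCGCTCAGGGGTCACCAGTGATCGCCTTCGACAAAGGGCGGCGG, then reverse.
(b) mRNA has the coding-strand sequence with T→U.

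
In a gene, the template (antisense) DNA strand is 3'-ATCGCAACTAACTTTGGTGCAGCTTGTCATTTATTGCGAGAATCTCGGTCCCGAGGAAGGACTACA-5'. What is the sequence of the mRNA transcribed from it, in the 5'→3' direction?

5'-UAGCGUUGAUUGAAACCACGUCGAACAGUAAAUAACGCUCUUAGAGCCAGGGCUCCUUCCUGAUGU-3'

Reading the template 3'→5' as shown, RNA polymerase pairs each base (A→U, T→A, G↔C) to build mRNA 5'→3' directly.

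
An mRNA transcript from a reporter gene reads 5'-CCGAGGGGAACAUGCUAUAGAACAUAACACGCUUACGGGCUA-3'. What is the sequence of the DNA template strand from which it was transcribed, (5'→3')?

5′-TAGCCCGTAAGCGTGTTATGTTCTATAGCATGTTCCCCTCGG-3′

Replace U with T to get the coding DNA strand: CCGAGGGGAACATGCTATAGAACATAACACGCTTACGGGCTA. The template strand is its reverse complement (complement GGCTCCCCTTGTACGATATCTTGTATTGTGCGAATGCCCGAT, then reverse).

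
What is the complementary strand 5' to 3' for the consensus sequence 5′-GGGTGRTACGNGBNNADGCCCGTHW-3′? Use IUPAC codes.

Standard pairs A↔T, G↔C; ambiguity codes pair R↔Y, W↔W, B↔V, D↔H, N↔N. Complement (CCCACYATGCNCVNNTHCGGGCADW), then reverse for 5'→3'.

5'-WDACGGGCHTNNVCNCGTAYCACCC-3'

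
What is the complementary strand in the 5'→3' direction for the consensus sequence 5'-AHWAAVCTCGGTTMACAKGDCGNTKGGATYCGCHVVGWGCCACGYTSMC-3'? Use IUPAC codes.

5'-GKSARCGTGGCWCBBDGCGRATCCMANCGHCMTGTKAACCGAGBTTWDT-3'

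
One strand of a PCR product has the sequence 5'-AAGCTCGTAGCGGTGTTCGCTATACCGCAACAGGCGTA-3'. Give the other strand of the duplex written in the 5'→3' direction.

5'-TACGCCTGTTGCGGTATAGCGAACACCGCTACGAGCTT-3'

Pairing A↔T and G↔C gives TTCGAGCATCGCCACAAGCGATATGGCGTTGTCCGCAT, running 3'→5'. Reverse for the 5'→3' convention.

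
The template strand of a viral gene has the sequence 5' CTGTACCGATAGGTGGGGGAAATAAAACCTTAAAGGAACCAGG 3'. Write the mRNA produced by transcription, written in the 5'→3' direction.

5'-CCUGGUUCCUUUAAGGUUUUAUUUCCCCCACCUAUCGGUACAG-3'

RNA polymerase reads the template 3'→5' and synthesizes mRNA 5'→3' by base-pairing (A→U, T→A, G↔C). The complement of the template is GACATGGCTATCCACCCCCTTTATTTTGGAATTTCCTTGGTCC; antiparallel, so 5'→3' the coding strand is CCTGGTTCCTTTAAGGTTTTATTTCCCCCACCTATCGGTACAG. Replace T with U for the mRNA.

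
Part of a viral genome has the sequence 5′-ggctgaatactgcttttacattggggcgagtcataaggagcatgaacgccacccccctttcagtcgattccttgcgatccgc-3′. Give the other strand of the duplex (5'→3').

Pairing A↔T and G↔C gives CCGACTTATGACGAAAATGTAACCCCGCTCAGTATTCCTCGTACTTGCGGTGGGGGGAAAGTCAGCTAAGGAACGCTAGGCG, running 3'→5'. Reverse for the 5'→3' convention.

5'-GCGGATCGCAAGGAATCGACTGAAAGGGGGGTGGCGTTCATGCTCCTTATGACTCGCCCCAATGTAAAAGCAGTATTCAGCC-3'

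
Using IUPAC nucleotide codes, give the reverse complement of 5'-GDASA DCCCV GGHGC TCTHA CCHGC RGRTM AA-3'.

Standard pairs A↔T, G↔C; ambiguity codes pair R↔Y, M↔K, S↔S, D↔H, V↔B. Complement (CHTSTHGGGBCCDCGAGADTGGDCGYCYAKTT), then reverse for 5'→3'.

5′-TTKAYCYGCDGGTDAGAGCDCCBGGGHTSTHC-3′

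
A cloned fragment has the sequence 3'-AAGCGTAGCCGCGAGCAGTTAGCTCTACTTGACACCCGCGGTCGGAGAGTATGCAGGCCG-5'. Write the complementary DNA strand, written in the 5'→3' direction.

5'-TTCGCATCGGCGCTCGTCAATCGAGATGAACTGTGGGCGCCAGCCTCTCATACGTCCGGC-3'

The strand is given 3'→5', so its complement runs 5'→3' in the same left-to-right order: pair each base A↔T, G↔C.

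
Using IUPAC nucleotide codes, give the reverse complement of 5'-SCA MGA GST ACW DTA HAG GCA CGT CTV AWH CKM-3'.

5'-KMGDWTBAGACGTGCCTDTAHWGTASCTCKTGS-3'

Standard pairs A↔T, G↔C; ambiguity codes pair M↔K, W↔W, S↔S, D↔H, V↔B. Complement (SGTKCTCSATGWHATDTCCGTGCAGABTWDGMK), then reverse for 5'→3'.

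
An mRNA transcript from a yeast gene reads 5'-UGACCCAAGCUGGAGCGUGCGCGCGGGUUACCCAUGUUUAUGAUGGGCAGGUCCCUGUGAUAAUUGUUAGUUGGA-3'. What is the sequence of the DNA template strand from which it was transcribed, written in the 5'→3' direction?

5'-TCCAACTAACAATTATCACAGGGACCTGCCCATCATAAACATGGGTAACCCGCGCGCACGCTCCAGCTTGGGTCA-3'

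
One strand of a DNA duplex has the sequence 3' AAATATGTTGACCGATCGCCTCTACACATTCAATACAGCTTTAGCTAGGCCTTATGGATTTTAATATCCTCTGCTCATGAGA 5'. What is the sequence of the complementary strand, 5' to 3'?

The strand is given 3'→5', so its complement runs 5'→3' in the same left-to-right order: pair each base A↔T, G↔C.

5'-TTTATACAACTGGCTAGCGGAGATGTGTAAGTTATGTCGAAATCGATCCGGAATACCTAAAATTATAGGAGACGAGTACTCT-3'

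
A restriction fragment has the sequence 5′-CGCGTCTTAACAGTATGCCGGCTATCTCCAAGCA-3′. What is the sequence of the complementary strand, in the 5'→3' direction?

5'-TGCTTGGAGATAGCCGGCATACTGTTAAGACGCG-3'

The complement of CGCGTCTTAACAGTATGCCGGCTATCTCCAAGCA is GCGCAGAATTGTCATACGGCCGATAGAGGTTCGT (A↔T, G↔C). DNA strands are antiparallel, so the complementary strand runs 3'→5'; reversing gives the 5'→3' form.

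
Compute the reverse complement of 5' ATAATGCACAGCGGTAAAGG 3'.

5′-CCTTTACCGCTGTGCATTAT-3′

Complement each base (A↔T, G↔C): TATTACGTGTCGCCATTTCC. Then reverse.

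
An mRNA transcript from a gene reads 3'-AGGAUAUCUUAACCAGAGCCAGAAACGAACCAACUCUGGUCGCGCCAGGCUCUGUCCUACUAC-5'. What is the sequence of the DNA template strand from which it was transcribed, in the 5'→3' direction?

Written 5'→3' the mRNA is CAUCAUCCUGUCUCGGACCGCGCUGGUCUCAACCAAGCAAAGACCGAGACCAAUUCUAUAGGA, so the coding DNA strand is CATCATCCTGTCTCGGACCGCGCTGGTCTCAACCAAGCAAAGACCGAGACCAATTCTATAGGA. The template is its reverse complement.

5'-TCCTATAGAATTGGTCTCGGTCTTTGCTTGGTTGAGACCAGCGCGGTCCGAGACAGGATGATG-3'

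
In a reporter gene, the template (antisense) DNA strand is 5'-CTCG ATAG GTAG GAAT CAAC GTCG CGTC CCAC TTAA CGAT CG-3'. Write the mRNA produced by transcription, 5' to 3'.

RNA polymerase reads the template 3'→5' and synthesizes mRNA 5'→3' by base-pairing (A→U, T→A, G↔C). The complement of the template is GAGCTATCCATCCTTAGTTGCAGCGCAGGGTGAATTGCTAGC; antiparallel, so 5'→3' the coding strand is CGATCGTTAAGTGGGACGCGACGTTGATTCCTACCTATCGAG. Replace T with U for the mRNA.

5'-CGAUCGUUAAGUGGGACGCGACGUUGAUUCCUACCUAUCGAG-3'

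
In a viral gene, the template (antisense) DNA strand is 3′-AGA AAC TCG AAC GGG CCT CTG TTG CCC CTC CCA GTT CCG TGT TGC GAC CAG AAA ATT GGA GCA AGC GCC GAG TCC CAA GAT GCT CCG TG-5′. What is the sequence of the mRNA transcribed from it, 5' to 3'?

5'-UCUUUGAGCUUGCCCGGAGACAACGGGGAGGGUCAAGGCACAACGCUGGUCUUUUAACCUCGUUCGCGGCUCAGGGUUCUACGAGGCAC-3'

Reading the template 3'→5' as shown, RNA polymerase pairs each base (A→U, T→A, G↔C) to build mRNA 5'→3' directly.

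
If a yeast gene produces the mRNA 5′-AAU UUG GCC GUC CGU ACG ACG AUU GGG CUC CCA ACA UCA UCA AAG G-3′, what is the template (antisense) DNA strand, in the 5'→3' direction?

5'-CCTTTGATGATGTTGGGAGCCCAATCGTCGTACGGACGGCCAAATT-3'

Replace U with T to get the coding DNA strand: AATTTGGCCGTCCGTACGACGATTGGGCTCCCAACATCATCAAAGG. The template strand is its reverse complement (complement TTAAACCGGCAGGCATGCTGCTAACCCGAGGGTTGTAGTAGTTTCC, then reverse).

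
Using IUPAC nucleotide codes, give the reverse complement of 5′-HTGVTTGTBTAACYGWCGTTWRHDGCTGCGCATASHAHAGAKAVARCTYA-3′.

5′-TRAGYTBTMTCTDTDSTATGCGCAGCHDYWAACGWCRGTTAVACAABCAD-3′

Standard pairs A↔T, G↔C; ambiguity codes pair R↔Y, K↔M, W↔W, S↔S, B↔V, D↔H. Complement (DACBAACAVATTGRCWGCAAWYDHCGACGCGTATSDTDTCTMTBTYGART), then reverse for 5'→3'.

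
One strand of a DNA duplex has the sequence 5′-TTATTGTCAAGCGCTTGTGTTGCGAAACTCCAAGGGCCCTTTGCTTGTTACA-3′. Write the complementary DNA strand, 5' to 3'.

The complement of TTATTGTCAAGCGCTTGTGTTGCGAAACTCCAAGGGCCCTTTGCTTGTTACA is AATAACAGTTCGCGAACACAACGCTTTGAGGTTCCCGGGAAACGAACAATGT (A↔T, G↔C). DNA strands are antiparallel, so the complementary strand runs 3'→5'; reversing gives the 5'→3' form.

5'-TGTAACAAGCAAAGGGCCCTTGGAGTTTCGCAACACAAGCGCTTGACAATAA-3'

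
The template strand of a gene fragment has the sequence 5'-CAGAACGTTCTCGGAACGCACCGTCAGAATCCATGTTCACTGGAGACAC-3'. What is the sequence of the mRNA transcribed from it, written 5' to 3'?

RNA polymerase reads the template 3'→5' and synthesizes mRNA 5'→3' by base-pairing (A→U, T→A, G↔C). The complement of the template is GTCTTGCAAGAGCCTTGCGTGGCAGTCTTAGGTACAAGTGACCTCTGTG; antiparallel, so 5'→3' the coding strand is GTGTCTCCAGTGAACATGGATTCTGACGGTGCGTTCCGAGAACGTTCTG. Replace T with U for the mRNA.

5'-GUGUCUCCAGUGAACAUGGAUUCUGACGGUGCGUUCCGAGAACGUUCUG-3'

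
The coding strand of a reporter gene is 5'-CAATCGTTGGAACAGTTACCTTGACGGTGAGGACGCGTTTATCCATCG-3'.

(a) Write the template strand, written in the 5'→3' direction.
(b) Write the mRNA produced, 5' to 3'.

(a) 5'-CGATGGATAAACGCGTCCTCACCGTCAAGGTAACTGTTCCAACGATTG-3'
(b) 5′-CAAUCGUUGGAACAGUUACCUUGACGGUGAGGACGCGUUUAUCCAUCG-3′

(a) The template strand is the reverse complement of the coding strand: complement GTTAGCAACCTTGTCAATGGAACTGCCACTCCTGCGCAAATAGGTAGC, then reverse.
(b) mRNA matches the coding strand with T→U.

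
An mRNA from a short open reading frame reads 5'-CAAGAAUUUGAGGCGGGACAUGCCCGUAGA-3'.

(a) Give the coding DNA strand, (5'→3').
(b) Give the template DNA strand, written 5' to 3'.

(a) The coding strand matches the mRNA with U→T.
(b) The template strand is the reverse complement of the coding strand.

(a) 5'-CAAGAATTTGAGGCGGGACATGCCCGTAGA-3'
(b) 5'-TCTACGGGCATGTCCCGCCTCAAATTCTTG-3'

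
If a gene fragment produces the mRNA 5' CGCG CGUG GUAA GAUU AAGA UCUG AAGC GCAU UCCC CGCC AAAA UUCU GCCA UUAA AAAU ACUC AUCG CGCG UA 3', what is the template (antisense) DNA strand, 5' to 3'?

5'-TACGCGCGATGAGTATTTTTAATGGCAGAATTTTGGCGGGGAATGCGCTTCAGATCTTAATCTTACCACGCGCG-3'

Replace U with T to get the coding DNA strand: CGCGCGTGGTAAGATTAAGATCTGAAGCGCATTCCCCGCCAAAATTCTGCCATTAAAAATACTCATCGCGCGTA. The template strand is its reverse complement (complement GCGCGCACCATTCTAATTCTAGACTTCGCGTAAGGGGCGGTTTTAAGACGGTAATTTTTATGAGTAGCGCGCAT, then reverse).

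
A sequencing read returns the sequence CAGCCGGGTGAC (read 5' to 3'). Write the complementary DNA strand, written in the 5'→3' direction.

The complement of CAGCCGGGTGAC is GTCGGCCCACTG (A↔T, G↔C). DNA strands are antiparallel, so the complementary strand runs 3'→5'; reversing gives the 5'→3' form.

5'-GTCACCCGGCTG-3'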